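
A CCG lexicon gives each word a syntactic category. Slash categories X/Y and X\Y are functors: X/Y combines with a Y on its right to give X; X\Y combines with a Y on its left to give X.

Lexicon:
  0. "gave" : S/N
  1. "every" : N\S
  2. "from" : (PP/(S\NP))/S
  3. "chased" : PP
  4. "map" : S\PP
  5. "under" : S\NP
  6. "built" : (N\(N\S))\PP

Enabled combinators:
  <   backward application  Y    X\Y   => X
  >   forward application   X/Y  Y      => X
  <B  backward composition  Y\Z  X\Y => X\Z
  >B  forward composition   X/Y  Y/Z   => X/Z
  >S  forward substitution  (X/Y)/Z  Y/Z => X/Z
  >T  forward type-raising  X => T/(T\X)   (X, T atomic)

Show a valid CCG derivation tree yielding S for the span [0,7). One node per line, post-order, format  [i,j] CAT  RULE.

[0,7] S   >
  [0,1] "gave" : S/N
  [1,7] N   <
    [1,2] "every" : N\S
    [2,7] N\(N\S)   <
      [2,6] PP   >
        [2,5] PP/(S\NP)   >
          [2,3] "from" : (PP/(S\NP))/S
          [3,5] S   >
            [3,4] S/(S\PP)   >T
              [3,4] "chased" : PP
            [4,5] "map" : S\PP
        [5,6] "under" : S\NP
      [6,7] "built" : (N\(N\S))\PP

[0,1] S/N  lex  "gave"
[1,2] N\S  lex  "every"
[2,3] (PP/(S\NP))/S  lex  "from"
[3,4] PP  lex  "chased"
[3,4] S/(S\PP)  >T
[4,5] S\PP  lex  "map"
[3,5] S  >  k=4
[2,5] PP/(S\NP)  >  k=3
[5,6] S\NP  lex  "under"
[2,6] PP  >  k=5
[6,7] (N\(N\S))\PP  lex  "built"
[2,7] N\(N\S)  <  k=6
[1,7] N  <  k=2
[0,7] S  >  k=1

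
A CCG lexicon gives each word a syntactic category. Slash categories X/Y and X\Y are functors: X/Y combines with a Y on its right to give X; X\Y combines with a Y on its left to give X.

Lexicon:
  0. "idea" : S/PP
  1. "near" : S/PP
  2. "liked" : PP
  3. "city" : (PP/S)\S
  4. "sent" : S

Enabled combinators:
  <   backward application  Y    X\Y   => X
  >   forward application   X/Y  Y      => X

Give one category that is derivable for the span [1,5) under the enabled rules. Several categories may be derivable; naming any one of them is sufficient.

PP

[0,5] S   >
  [0,1] "idea" : S/PP
  [1,5] PP   >
    [1,4] PP/S   <
      [1,3] S   >
        [1,2] "near" : S/PP
        [2,3] "liked" : PP
      [3,4] "city" : (PP/S)\S
    [4,5] "sent" : S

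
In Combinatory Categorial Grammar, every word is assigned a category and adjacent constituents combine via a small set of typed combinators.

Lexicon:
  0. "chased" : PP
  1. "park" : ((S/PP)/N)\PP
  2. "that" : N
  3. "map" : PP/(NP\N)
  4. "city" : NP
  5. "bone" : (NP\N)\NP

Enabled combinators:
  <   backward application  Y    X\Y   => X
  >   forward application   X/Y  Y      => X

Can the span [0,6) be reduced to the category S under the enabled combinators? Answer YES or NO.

YES

[0,6] S   >
  [0,3] S/PP   >
    [0,2] (S/PP)/N   <
      [0,1] "chased" : PP
      [1,2] "park" : ((S/PP)/N)\PP
    [2,3] "that" : N
  [3,6] PP   >
    [3,4] "map" : PP/(NP\N)
    [4,6] NP\N   <
      [4,5] "city" : NP
      [5,6] "bone" : (NP\N)\NP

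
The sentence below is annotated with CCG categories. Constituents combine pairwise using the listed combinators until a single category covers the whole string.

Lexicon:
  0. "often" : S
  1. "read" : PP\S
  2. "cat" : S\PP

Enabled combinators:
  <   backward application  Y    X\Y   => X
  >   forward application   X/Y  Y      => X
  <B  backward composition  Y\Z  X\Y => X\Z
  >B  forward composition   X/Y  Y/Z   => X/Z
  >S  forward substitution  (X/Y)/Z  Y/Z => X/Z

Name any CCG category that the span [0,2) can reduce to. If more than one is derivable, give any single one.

PP

[0,3] S   <
  [0,2] PP   <
    [0,1] "often" : S
    [1,2] "read" : PP\S
  [2,3] "cat" : S\PP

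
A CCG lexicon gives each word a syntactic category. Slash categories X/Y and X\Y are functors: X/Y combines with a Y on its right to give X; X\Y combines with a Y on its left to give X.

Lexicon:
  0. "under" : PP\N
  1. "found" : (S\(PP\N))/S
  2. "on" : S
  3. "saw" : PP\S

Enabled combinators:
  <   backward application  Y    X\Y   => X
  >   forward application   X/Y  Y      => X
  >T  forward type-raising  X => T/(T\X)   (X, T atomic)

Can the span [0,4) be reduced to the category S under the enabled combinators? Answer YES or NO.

NO

PP\N (S\(PP\N))/S S PP\S
CKY chart[0,4] = {N/(N\PP), NP/(NP\PP), PP, PP/(PP\PP), S/(S\PP)}; S ∉ chart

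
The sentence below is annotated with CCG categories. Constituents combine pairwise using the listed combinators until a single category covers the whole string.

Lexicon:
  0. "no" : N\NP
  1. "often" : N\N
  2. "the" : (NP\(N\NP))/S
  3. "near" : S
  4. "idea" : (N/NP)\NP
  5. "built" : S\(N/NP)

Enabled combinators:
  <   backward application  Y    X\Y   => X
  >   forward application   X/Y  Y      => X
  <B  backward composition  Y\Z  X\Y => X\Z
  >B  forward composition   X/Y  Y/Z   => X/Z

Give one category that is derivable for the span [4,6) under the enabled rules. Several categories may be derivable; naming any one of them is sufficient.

[0,6] S   <
  [0,4] NP   <
    [0,2] N\NP   <B
      [0,1] "no" : N\NP
      [1,2] "often" : N\N
    [2,4] NP\(N\NP)   >
      [2,3] "the" : (NP\(N\NP))/S
      [3,4] "near" : S
  [4,6] S\NP   <B
    [4,5] "idea" : (N/NP)\NP
    [5,6] "built" : S\(N/NP)

S\NP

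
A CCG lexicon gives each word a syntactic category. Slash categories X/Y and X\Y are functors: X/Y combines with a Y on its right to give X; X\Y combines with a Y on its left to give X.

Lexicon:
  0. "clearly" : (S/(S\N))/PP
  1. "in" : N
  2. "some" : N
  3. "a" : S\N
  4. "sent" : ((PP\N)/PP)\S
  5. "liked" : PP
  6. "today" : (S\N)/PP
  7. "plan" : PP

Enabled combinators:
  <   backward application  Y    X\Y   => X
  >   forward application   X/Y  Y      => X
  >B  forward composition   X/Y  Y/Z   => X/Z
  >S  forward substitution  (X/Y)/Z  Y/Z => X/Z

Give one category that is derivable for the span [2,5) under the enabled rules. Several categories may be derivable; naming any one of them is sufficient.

(PP\N)/PP

[0,8] S   >
  [0,6] S/(S\N)   >
    [0,1] "clearly" : (S/(S\N))/PP
    [1,6] PP   <
      [1,2] "in" : N
      [2,6] PP\N   >
        [2,5] (PP\N)/PP   <
          [2,4] S   <
            [2,3] "some" : N
            [3,4] "a" : S\N
          [4,5] "sent" : ((PP\N)/PP)\S
        [5,6] "liked" : PP
  [6,8] S\N   >
    [6,7] "today" : (S\N)/PP
    [7,8] "plan" : PP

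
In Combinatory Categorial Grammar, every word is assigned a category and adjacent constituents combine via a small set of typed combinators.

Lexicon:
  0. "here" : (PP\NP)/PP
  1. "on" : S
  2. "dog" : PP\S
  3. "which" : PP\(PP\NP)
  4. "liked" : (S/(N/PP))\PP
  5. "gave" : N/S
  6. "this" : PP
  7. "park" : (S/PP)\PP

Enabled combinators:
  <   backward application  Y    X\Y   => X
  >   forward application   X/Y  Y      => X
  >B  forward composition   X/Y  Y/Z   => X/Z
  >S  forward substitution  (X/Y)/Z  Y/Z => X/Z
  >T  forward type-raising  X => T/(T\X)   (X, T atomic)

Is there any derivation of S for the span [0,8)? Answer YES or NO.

[0,8] S   >
  [0,5] S/(N/PP)   <
    [0,4] PP   <
      [0,3] PP\NP   >
        [0,1] "here" : (PP\NP)/PP
        [1,3] PP   >
          [1,2] PP/(PP\S)   >T
            [1,2] "on" : S
          [2,3] "dog" : PP\S
      [3,4] "which" : PP\(PP\NP)
    [4,5] "liked" : (S/(N/PP))\PP
  [5,8] N/PP   >B
    [5,6] "gave" : N/S
    [6,8] S/PP   <
      [6,7] "this" : PP
      [7,8] "park" : (S/PP)\PP

YES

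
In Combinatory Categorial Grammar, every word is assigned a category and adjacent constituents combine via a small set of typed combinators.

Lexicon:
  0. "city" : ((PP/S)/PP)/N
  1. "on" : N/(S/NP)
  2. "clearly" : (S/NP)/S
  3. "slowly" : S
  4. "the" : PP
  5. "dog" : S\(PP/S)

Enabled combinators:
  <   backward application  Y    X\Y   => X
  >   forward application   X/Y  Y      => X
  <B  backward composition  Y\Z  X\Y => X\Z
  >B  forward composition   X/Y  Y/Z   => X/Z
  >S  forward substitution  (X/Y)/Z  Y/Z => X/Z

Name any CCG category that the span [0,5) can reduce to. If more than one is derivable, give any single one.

PP/S

[0,6] S   <
  [0,5] PP/S   >
    [0,4] (PP/S)/PP   >
      [0,1] "city" : ((PP/S)/PP)/N
      [1,4] N   >
        [1,2] "on" : N/(S/NP)
        [2,4] S/NP   >
          [2,3] "clearly" : (S/NP)/S
          [3,4] "slowly" : S
    [4,5] "the" : PP
  [5,6] "dog" : S\(PP/S)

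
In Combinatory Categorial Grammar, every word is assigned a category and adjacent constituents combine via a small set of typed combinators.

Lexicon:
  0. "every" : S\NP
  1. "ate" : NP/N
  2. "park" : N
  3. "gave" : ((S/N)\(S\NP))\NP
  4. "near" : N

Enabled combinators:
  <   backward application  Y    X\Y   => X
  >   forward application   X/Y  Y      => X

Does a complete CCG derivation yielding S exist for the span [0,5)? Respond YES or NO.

YES

[0,5] S   >
  [0,4] S/N   <
    [0,1] "every" : S\NP
    [1,4] (S/N)\(S\NP)   <
      [1,3] NP   >
        [1,2] "ate" : NP/N
        [2,3] "park" : N
      [3,4] "gave" : ((S/N)\(S\NP))\NP
  [4,5] "near" : N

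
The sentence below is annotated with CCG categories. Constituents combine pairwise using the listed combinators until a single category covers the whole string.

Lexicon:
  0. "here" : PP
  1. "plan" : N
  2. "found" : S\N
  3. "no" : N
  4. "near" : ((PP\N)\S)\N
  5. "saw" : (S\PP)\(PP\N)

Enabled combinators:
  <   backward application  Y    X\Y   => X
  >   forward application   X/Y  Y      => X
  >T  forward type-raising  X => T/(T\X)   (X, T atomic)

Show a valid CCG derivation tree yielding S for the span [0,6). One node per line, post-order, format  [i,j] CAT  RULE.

[0,1] PP  lex  "here"
[0,1] S/(S\PP)  >T
[1,2] N  lex  "plan"
[1,2] S/(S\N)  >T
[2,3] S\N  lex  "found"
[1,3] S  >  k=2
[3,4] N  lex  "no"
[4,5] ((PP\N)\S)\N  lex  "near"
[3,5] (PP\N)\S  <  k=4
[1,5] PP\N  <  k=3
[5,6] (S\PP)\(PP\N)  lex  "saw"
[1,6] S\PP  <  k=5
[0,6] S  >  k=1

[0,6] S   >
  [0,1] S/(S\PP)   >T
    [0,1] "here" : PP
  [1,6] S\PP   <
    [1,5] PP\N   <
      [1,3] S   >
        [1,2] S/(S\N)   >T
          [1,2] "plan" : N
        [2,3] "found" : S\N
      [3,5] (PP\N)\S   <
        [3,4] "no" : N
        [4,5] "near" : ((PP\N)\S)\N
    [5,6] "saw" : (S\PP)\(PP\N)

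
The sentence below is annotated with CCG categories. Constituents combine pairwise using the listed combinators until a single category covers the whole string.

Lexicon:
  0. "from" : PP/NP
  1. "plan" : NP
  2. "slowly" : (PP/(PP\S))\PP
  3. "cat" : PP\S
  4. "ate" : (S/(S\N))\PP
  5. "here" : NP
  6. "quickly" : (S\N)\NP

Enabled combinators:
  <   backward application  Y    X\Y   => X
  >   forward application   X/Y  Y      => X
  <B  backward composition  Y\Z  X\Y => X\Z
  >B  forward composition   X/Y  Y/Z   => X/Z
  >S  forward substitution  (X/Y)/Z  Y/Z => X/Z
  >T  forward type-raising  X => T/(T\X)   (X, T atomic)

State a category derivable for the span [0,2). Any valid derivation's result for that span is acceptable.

PP

[0,7] S   >
  [0,5] S/(S\N)   <
    [0,4] PP   >
      [0,3] PP/(PP\S)   <
        [0,2] PP   >
          [0,1] "from" : PP/NP
          [1,2] "plan" : NP
        [2,3] "slowly" : (PP/(PP\S))\PP
      [3,4] "cat" : PP\S
    [4,5] "ate" : (S/(S\N))\PP
  [5,7] S\N   <
    [5,6] "here" : NP
    [6,7] "quickly" : (S\N)\NP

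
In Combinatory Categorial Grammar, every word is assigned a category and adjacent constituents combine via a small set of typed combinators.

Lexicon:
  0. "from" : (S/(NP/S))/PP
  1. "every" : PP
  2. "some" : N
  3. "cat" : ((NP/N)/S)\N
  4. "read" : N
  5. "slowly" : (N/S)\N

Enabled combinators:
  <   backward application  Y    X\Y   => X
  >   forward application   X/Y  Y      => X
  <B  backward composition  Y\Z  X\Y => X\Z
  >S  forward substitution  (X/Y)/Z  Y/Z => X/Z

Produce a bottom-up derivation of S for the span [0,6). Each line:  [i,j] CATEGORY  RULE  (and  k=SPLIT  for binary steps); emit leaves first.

[0,6] S   >
  [0,2] S/(NP/S)   >
    [0,1] "from" : (S/(NP/S))/PP
    [1,2] "every" : PP
  [2,6] NP/S   >S
    [2,4] (NP/N)/S   <
      [2,3] "some" : N
      [3,4] "cat" : ((NP/N)/S)\N
    [4,6] N/S   <
      [4,5] "read" : N
      [5,6] "slowly" : (N/S)\N

[0,1] (S/(NP/S))/PP  lex  "from"
[1,2] PP  lex  "every"
[0,2] S/(NP/S)  >  k=1
[2,3] N  lex  "some"
[3,4] ((NP/N)/S)\N  lex  "cat"
[2,4] (NP/N)/S  <  k=3
[4,5] N  lex  "read"
[5,6] (N/S)\N  lex  "slowly"
[4,6] N/S  <  k=5
[2,6] NP/S  >S  k=4
[0,6] S  >  k=2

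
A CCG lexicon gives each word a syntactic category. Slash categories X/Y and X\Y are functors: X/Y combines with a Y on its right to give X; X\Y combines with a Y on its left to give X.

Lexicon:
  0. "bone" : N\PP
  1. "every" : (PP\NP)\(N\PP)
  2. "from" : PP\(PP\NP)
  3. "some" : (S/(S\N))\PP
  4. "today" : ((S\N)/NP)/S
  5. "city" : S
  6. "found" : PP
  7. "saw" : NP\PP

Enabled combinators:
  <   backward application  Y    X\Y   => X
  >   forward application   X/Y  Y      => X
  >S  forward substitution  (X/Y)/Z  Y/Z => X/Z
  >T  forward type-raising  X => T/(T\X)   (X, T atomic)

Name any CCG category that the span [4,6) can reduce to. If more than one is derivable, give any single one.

[0,8] S   >
  [0,4] S/(S\N)   <
    [0,3] PP   <
      [0,2] PP\NP   <
        [0,1] "bone" : N\PP
        [1,2] "every" : (PP\NP)\(N\PP)
      [2,3] "from" : PP\(PP\NP)
    [3,4] "some" : (S/(S\N))\PP
  [4,8] S\N   >
    [4,6] (S\N)/NP   >
      [4,5] "today" : ((S\N)/NP)/S
      [5,6] "city" : S
    [6,8] NP   <
      [6,7] "found" : PP
      [7,8] "saw" : NP\PP

(S\N)/NP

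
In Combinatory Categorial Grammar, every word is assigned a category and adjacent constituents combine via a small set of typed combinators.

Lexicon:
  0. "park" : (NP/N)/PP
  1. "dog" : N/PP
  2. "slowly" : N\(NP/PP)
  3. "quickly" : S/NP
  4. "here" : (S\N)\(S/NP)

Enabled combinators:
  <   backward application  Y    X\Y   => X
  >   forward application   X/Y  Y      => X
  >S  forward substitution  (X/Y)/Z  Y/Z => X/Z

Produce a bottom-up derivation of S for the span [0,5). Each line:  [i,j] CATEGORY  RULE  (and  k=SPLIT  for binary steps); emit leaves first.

[0,5] S   <
  [0,3] N   <
    [0,2] NP/PP   >S
      [0,1] "park" : (NP/N)/PP
      [1,2] "dog" : N/PP
    [2,3] "slowly" : N\(NP/PP)
  [3,5] S\N   <
    [3,4] "quickly" : S/NP
    [4,5] "here" : (S\N)\(S/NP)

[0,1] (NP/N)/PP  lex  "park"
[1,2] N/PP  lex  "dog"
[0,2] NP/PP  >S  k=1
[2,3] N\(NP/PP)  lex  "slowly"
[0,3] N  <  k=2
[3,4] S/NP  lex  "quickly"
[4,5] (S\N)\(S/NP)  lex  "here"
[3,5] S\N  <  k=4
[0,5] S  <  k=3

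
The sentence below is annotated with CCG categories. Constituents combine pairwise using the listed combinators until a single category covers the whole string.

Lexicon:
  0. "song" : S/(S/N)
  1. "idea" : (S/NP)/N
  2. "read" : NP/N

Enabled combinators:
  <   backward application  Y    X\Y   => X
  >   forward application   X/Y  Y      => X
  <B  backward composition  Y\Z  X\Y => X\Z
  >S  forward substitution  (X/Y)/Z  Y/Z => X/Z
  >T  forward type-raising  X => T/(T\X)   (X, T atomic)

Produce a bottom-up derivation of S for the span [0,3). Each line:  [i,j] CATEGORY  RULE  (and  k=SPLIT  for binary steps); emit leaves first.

[0,3] S   >
  [0,1] "song" : S/(S/N)
  [1,3] S/N   >S
    [1,2] "idea" : (S/NP)/N
    [2,3] "read" : NP/N

[0,1] S/(S/N)  lex  "song"
[1,2] (S/NP)/N  lex  "idea"
[2,3] NP/N  lex  "read"
[1,3] S/N  >S  k=2
[0,3] S  >  k=1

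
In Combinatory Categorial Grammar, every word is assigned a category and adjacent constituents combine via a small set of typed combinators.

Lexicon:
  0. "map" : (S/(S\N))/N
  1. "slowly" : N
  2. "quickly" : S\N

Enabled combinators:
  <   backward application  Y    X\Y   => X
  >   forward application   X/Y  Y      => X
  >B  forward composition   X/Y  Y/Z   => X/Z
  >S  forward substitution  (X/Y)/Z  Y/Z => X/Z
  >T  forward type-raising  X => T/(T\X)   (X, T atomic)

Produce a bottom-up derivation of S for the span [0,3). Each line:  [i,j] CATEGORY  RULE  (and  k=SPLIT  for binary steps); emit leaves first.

[0,3] S   >
  [0,2] S/(S\N)   >
    [0,1] "map" : (S/(S\N))/N
    [1,2] "slowly" : N
  [2,3] "quickly" : S\N

[0,1] (S/(S\N))/N  lex  "map"
[1,2] N  lex  "slowly"
[0,2] S/(S\N)  >  k=1
[2,3] S\N  lex  "quickly"
[0,3] S  >  k=2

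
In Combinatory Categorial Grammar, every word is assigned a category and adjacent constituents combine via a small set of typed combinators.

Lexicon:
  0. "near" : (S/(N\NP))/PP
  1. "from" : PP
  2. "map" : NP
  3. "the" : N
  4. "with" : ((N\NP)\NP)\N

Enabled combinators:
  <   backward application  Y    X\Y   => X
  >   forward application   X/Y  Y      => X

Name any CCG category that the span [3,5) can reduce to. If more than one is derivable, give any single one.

[0,5] S   >
  [0,2] S/(N\NP)   >
    [0,1] "near" : (S/(N\NP))/PP
    [1,2] "from" : PP
  [2,5] N\NP   <
    [2,3] "map" : NP
    [3,5] (N\NP)\NP   <
      [3,4] "the" : N
      [4,5] "with" : ((N\NP)\NP)\N

(N\NP)\NP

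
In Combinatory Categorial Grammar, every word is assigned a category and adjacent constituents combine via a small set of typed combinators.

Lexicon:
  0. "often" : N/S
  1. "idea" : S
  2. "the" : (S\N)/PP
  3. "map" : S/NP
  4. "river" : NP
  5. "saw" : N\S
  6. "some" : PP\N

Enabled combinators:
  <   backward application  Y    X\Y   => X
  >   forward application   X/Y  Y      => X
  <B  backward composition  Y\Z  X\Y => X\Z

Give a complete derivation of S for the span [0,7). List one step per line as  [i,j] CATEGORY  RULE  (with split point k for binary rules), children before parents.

[0,1] N/S  lex  "often"
[1,2] S  lex  "idea"
[0,2] N  >  k=1
[2,3] (S\N)/PP  lex  "the"
[3,4] S/NP  lex  "map"
[4,5] NP  lex  "river"
[3,5] S  >  k=4
[5,6] N\S  lex  "saw"
[3,6] N  <  k=5
[6,7] PP\N  lex  "some"
[3,7] PP  <  k=6
[2,7] S\N  >  k=3
[0,7] S  <  k=2

[0,7] S   <
  [0,2] N   >
    [0,1] "often" : N/S
    [1,2] "idea" : S
  [2,7] S\N   >
    [2,3] "the" : (S\N)/PP
    [3,7] PP   <
      [3,6] N   <
        [3,5] S   >
          [3,4] "map" : S/NP
          [4,5] "river" : NP
        [5,6] "saw" : N\S
      [6,7] "some" : PP\N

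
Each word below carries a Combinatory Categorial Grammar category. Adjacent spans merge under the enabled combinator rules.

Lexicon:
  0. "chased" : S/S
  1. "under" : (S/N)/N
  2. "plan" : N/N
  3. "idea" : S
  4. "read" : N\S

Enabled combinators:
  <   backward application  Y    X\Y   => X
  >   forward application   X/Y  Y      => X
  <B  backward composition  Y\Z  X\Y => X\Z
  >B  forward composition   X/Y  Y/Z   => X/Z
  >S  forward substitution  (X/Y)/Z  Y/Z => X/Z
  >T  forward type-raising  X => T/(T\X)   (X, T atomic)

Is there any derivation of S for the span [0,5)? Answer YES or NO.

YES

[0,5] S   >
  [0,3] S/N   >B
    [0,1] "chased" : S/S
    [1,3] S/N   >S
      [1,2] "under" : (S/N)/N
      [2,3] "plan" : N/N
  [3,5] N   <
    [3,4] "idea" : S
    [4,5] "read" : N\S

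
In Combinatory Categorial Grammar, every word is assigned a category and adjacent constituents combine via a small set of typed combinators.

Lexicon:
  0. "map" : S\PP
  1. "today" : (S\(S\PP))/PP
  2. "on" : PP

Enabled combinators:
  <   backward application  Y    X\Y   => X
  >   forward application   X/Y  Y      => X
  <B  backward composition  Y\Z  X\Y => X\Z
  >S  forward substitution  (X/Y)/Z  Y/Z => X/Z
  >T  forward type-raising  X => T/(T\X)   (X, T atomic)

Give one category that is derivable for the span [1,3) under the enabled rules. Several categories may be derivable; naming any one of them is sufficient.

S\(S\PP)

[0,3] S   <
  [0,1] "map" : S\PP
  [1,3] S\(S\PP)   >
    [1,2] "today" : (S\(S\PP))/PP
    [2,3] "on" : PP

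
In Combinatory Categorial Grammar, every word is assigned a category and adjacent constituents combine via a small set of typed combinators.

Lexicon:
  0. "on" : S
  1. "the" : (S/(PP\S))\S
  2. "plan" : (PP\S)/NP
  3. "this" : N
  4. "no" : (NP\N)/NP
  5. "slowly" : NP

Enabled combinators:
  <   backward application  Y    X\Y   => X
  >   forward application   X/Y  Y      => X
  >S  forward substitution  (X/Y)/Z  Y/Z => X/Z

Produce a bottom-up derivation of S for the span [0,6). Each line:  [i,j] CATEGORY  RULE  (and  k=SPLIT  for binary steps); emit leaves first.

[0,6] S   >
  [0,2] S/(PP\S)   <
    [0,1] "on" : S
    [1,2] "the" : (S/(PP\S))\S
  [2,6] PP\S   >
    [2,3] "plan" : (PP\S)/NP
    [3,6] NP   <
      [3,4] "this" : N
      [4,6] NP\N   >
        [4,5] "no" : (NP\N)/NP
        [5,6] "slowly" : NP

[0,1] S  lex  "on"
[1,2] (S/(PP\S))\S  lex  "the"
[0,2] S/(PP\S)  <  k=1
[2,3] (PP\S)/NP  lex  "plan"
[3,4] N  lex  "this"
[4,5] (NP\N)/NP  lex  "no"
[5,6] NP  lex  "slowly"
[4,6] NP\N  >  k=5
[3,6] NP  <  k=4
[2,6] PP\S  >  k=3
[0,6] S  >  k=2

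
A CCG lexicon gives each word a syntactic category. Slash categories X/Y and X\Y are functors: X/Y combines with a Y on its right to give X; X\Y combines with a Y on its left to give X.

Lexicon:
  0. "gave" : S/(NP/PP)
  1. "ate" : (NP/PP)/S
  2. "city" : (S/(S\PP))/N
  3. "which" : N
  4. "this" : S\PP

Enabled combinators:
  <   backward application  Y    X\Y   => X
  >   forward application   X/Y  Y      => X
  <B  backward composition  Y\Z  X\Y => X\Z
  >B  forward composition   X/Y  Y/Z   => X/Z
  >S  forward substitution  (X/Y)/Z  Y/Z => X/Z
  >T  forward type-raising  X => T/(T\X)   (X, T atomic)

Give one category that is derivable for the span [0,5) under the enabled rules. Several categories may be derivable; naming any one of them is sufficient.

S

[0,5] S   >
  [0,1] "gave" : S/(NP/PP)
  [1,5] NP/PP   >
    [1,2] "ate" : (NP/PP)/S
    [2,5] S   >
      [2,4] S/(S\PP)   >
        [2,3] "city" : (S/(S\PP))/N
        [3,4] "which" : N
      [4,5] "this" : S\PP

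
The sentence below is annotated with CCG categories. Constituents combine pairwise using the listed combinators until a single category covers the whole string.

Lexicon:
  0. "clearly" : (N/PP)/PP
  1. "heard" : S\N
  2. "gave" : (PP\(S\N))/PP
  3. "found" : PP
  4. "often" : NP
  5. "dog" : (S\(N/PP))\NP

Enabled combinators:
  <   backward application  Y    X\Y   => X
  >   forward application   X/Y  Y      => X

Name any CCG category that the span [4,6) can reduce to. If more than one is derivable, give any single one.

S\(N/PP)

[0,6] S   <
  [0,4] N/PP   >
    [0,1] "clearly" : (N/PP)/PP
    [1,4] PP   <
      [1,2] "heard" : S\N
      [2,4] PP\(S\N)   >
        [2,3] "gave" : (PP\(S\N))/PP
        [3,4] "found" : PP
  [4,6] S\(N/PP)   <
    [4,5] "often" : NP
    [5,6] "dog" : (S\(N/PP))\NP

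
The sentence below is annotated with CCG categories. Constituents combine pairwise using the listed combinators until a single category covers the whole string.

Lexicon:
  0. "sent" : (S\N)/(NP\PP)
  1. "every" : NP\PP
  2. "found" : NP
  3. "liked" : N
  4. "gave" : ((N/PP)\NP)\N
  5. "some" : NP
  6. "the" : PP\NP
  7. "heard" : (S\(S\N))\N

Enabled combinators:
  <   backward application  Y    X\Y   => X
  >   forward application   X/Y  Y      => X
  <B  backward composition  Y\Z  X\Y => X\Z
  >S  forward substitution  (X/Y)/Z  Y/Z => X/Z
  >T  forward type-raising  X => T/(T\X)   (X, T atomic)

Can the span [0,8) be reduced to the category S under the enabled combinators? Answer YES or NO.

YES

[0,8] S   <
  [0,2] S\N   >
    [0,1] "sent" : (S\N)/(NP\PP)
    [1,2] "every" : NP\PP
  [2,8] S\(S\N)   <
    [2,7] N   >
      [2,5] N/PP   <
        [2,3] "found" : NP
        [3,5] (N/PP)\NP   <
          [3,4] "liked" : N
          [4,5] "gave" : ((N/PP)\NP)\N
      [5,7] PP   <
        [5,6] "some" : NP
        [6,7] "the" : PP\NP
    [7,8] "heard" : (S\(S\N))\N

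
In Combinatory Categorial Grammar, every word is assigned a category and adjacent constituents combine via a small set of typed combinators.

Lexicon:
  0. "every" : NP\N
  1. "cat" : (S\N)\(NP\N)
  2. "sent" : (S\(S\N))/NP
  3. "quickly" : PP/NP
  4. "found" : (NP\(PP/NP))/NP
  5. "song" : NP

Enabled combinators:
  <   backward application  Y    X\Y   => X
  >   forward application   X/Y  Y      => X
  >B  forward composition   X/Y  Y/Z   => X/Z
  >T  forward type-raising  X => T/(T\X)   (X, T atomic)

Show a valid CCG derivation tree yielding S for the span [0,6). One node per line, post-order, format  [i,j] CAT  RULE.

[0,6] S   <
  [0,2] S\N   <
    [0,1] "every" : NP\N
    [1,2] "cat" : (S\N)\(NP\N)
  [2,6] S\(S\N)   >
    [2,3] "sent" : (S\(S\N))/NP
    [3,6] NP   <
      [3,4] "quickly" : PP/NP
      [4,6] NP\(PP/NP)   >
        [4,5] "found" : (NP\(PP/NP))/NP
        [5,6] "song" : NP

[0,1] NP\N  lex  "every"
[1,2] (S\N)\(NP\N)  lex  "cat"
[0,2] S\N  <  k=1
[2,3] (S\(S\N))/NP  lex  "sent"
[3,4] PP/NP  lex  "quickly"
[4,5] (NP\(PP/NP))/NP  lex  "found"
[5,6] NP  lex  "song"
[4,6] NP\(PP/NP)  >  k=5
[3,6] NP  <  k=4
[2,6] S\(S\N)  >  k=3
[0,6] S  <  k=2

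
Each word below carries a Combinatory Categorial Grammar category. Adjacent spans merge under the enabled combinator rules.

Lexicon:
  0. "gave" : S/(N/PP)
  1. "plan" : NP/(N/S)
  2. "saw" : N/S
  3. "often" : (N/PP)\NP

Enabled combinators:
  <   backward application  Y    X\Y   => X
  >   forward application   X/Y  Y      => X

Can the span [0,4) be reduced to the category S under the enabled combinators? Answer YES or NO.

YES

[0,4] S   >
  [0,1] "gave" : S/(N/PP)
  [1,4] N/PP   <
    [1,3] NP   >
      [1,2] "plan" : NP/(N/S)
      [2,3] "saw" : N/S
    [3,4] "often" : (N/PP)\NP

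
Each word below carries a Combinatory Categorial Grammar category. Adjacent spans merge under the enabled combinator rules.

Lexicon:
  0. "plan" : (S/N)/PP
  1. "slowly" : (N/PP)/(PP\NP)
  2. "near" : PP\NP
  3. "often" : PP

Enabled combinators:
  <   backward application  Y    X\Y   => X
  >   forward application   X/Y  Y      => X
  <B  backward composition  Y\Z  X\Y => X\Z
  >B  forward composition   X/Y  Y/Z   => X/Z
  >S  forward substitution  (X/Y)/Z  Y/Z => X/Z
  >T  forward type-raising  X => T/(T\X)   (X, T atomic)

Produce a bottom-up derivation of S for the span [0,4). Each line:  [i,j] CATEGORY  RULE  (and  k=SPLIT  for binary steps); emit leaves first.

[0,1] (S/N)/PP  lex  "plan"
[1,2] (N/PP)/(PP\NP)  lex  "slowly"
[2,3] PP\NP  lex  "near"
[1,3] N/PP  >  k=2
[0,3] S/PP  >S  k=1
[3,4] PP  lex  "often"
[0,4] S  >  k=3

[0,4] S   >
  [0,3] S/PP   >S
    [0,1] "plan" : (S/N)/PP
    [1,3] N/PP   >
      [1,2] "slowly" : (N/PP)/(PP\NP)
      [2,3] "near" : PP\NP
  [3,4] "often" : PP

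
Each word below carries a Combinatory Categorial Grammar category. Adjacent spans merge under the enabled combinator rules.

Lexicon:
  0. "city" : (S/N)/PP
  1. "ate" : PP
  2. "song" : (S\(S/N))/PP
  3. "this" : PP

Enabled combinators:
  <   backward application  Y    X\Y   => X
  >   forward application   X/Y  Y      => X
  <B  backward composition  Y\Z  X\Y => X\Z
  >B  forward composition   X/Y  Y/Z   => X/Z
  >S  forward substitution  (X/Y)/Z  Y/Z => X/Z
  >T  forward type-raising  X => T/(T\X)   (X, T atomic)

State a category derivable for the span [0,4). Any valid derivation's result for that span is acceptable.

[0,4] S   <
  [0,2] S/N   >
    [0,1] "city" : (S/N)/PP
    [1,2] "ate" : PP
  [2,4] S\(S/N)   >
    [2,3] "song" : (S\(S/N))/PP
    [3,4] "this" : PP

S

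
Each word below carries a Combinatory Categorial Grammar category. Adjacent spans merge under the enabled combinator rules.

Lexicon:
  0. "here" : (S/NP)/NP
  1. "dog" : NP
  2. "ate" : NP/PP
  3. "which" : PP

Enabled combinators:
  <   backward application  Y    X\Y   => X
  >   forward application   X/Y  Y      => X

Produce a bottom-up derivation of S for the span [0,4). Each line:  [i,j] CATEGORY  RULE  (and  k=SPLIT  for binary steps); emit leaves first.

[0,1] (S/NP)/NP  lex  "here"
[1,2] NP  lex  "dog"
[0,2] S/NP  >  k=1
[2,3] NP/PP  lex  "ate"
[3,4] PP  lex  "which"
[2,4] NP  >  k=3
[0,4] S  >  k=2

[0,4] S   >
  [0,2] S/NP   >
    [0,1] "here" : (S/NP)/NP
    [1,2] "dog" : NP
  [2,4] NP   >
    [2,3] "ate" : NP/PP
    [3,4] "which" : PP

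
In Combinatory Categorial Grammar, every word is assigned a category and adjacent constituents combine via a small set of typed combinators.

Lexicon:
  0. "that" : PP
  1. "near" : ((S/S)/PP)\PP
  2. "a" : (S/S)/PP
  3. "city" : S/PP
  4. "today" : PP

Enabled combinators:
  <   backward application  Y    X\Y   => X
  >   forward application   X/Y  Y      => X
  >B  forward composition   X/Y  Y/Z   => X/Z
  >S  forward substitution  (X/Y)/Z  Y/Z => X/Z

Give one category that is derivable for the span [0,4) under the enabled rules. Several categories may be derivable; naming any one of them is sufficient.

[0,5] S   >
  [0,4] S/PP   >S
    [0,2] (S/S)/PP   <
      [0,1] "that" : PP
      [1,2] "near" : ((S/S)/PP)\PP
    [2,4] S/PP   >S
      [2,3] "a" : (S/S)/PP
      [3,4] "city" : S/PP
  [4,5] "today" : PP

S/PP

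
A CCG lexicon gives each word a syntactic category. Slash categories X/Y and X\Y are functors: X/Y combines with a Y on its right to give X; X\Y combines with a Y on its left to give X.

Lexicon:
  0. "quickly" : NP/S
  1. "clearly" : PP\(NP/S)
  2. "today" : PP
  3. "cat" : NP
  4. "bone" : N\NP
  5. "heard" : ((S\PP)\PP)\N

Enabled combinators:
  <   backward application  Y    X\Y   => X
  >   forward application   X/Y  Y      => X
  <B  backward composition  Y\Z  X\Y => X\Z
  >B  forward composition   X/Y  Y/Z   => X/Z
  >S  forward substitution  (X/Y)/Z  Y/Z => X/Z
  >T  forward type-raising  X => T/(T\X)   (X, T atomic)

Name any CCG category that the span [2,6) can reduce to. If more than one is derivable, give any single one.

[0,6] S   <
  [0,2] PP   <
    [0,1] "quickly" : NP/S
    [1,2] "clearly" : PP\(NP/S)
  [2,6] S\PP   <
    [2,3] "today" : PP
    [3,6] (S\PP)\PP   <
      [3,5] N   >
        [3,4] N/(N\NP)   >T
          [3,4] "cat" : NP
        [4,5] "bone" : N\NP
      [5,6] "heard" : ((S\PP)\PP)\N

S\PP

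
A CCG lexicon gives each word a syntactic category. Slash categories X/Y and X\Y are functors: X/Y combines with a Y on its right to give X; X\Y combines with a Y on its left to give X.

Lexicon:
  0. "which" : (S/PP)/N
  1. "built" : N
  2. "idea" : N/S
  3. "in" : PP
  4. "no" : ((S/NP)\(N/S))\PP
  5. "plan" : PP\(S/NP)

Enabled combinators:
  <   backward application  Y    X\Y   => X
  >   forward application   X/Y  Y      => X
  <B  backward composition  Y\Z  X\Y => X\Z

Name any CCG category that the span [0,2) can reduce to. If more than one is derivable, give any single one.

S/PP

[0,6] S   >
  [0,2] S/PP   >
    [0,1] "which" : (S/PP)/N
    [1,2] "built" : N
  [2,6] PP   <
    [2,5] S/NP   <
      [2,3] "idea" : N/S
      [3,5] (S/NP)\(N/S)   <
        [3,4] "in" : PP
        [4,5] "no" : ((S/NP)\(N/S))\PP
    [5,6] "plan" : PP\(S/NP)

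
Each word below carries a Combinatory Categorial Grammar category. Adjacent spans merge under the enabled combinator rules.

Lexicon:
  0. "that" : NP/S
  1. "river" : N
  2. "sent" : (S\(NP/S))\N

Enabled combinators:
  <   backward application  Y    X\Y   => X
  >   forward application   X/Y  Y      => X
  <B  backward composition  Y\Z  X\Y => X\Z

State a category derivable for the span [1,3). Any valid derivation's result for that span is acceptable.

[0,3] S   <
  [0,1] "that" : NP/S
  [1,3] S\(NP/S)   <
    [1,2] "river" : N
    [2,3] "sent" : (S\(NP/S))\N

S\(NP/S)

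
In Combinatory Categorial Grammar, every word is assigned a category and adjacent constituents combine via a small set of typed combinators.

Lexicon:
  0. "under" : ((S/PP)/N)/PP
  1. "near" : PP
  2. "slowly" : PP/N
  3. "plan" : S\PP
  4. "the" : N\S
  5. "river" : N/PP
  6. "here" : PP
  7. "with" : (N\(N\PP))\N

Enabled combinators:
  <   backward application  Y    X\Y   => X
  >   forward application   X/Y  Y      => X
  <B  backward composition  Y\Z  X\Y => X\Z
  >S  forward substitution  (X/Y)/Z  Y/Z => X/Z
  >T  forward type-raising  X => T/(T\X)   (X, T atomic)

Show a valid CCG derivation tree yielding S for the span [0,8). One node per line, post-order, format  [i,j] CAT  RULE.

[0,1] ((S/PP)/N)/PP  lex  "under"
[1,2] PP  lex  "near"
[0,2] (S/PP)/N  >  k=1
[2,3] PP/N  lex  "slowly"
[0,3] S/N  >S  k=2
[3,4] S\PP  lex  "plan"
[4,5] N\S  lex  "the"
[3,5] N\PP  <B  k=4
[5,6] N/PP  lex  "river"
[6,7] PP  lex  "here"
[5,7] N  >  k=6
[7,8] (N\(N\PP))\N  lex  "with"
[5,8] N\(N\PP)  <  k=7
[3,8] N  <  k=5
[0,8] S  >  k=3

[0,8] S   >
  [0,3] S/N   >S
    [0,2] (S/PP)/N   >
      [0,1] "under" : ((S/PP)/N)/PP
      [1,2] "near" : PP
    [2,3] "slowly" : PP/N
  [3,8] N   <
    [3,5] N\PP   <B
      [3,4] "plan" : S\PP
      [4,5] "the" : N\S
    [5,8] N\(N\PP)   <
      [5,7] N   >
        [5,6] "river" : N/PP
        [6,7] "here" : PP
      [7,8] "with" : (N\(N\PP))\N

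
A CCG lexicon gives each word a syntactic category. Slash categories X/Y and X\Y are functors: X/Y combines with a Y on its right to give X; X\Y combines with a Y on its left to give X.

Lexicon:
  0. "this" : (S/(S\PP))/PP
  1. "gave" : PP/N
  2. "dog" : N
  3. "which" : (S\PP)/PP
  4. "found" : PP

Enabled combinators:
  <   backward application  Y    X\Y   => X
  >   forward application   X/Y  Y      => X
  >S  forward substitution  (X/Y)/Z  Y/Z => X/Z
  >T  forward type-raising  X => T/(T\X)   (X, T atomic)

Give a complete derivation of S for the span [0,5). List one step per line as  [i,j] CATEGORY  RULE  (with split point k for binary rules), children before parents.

[0,5] S   >
  [0,3] S/(S\PP)   >
    [0,1] "this" : (S/(S\PP))/PP
    [1,3] PP   >
      [1,2] "gave" : PP/N
      [2,3] "dog" : N
  [3,5] S\PP   >
    [3,4] "which" : (S\PP)/PP
    [4,5] "found" : PP

[0,1] (S/(S\PP))/PP  lex  "this"
[1,2] PP/N  lex  "gave"
[2,3] N  lex  "dog"
[1,3] PP  >  k=2
[0,3] S/(S\PP)  >  k=1
[3,4] (S\PP)/PP  lex  "which"
[4,5] PP  lex  "found"
[3,5] S\PP  >  k=4
[0,5] S  >  k=3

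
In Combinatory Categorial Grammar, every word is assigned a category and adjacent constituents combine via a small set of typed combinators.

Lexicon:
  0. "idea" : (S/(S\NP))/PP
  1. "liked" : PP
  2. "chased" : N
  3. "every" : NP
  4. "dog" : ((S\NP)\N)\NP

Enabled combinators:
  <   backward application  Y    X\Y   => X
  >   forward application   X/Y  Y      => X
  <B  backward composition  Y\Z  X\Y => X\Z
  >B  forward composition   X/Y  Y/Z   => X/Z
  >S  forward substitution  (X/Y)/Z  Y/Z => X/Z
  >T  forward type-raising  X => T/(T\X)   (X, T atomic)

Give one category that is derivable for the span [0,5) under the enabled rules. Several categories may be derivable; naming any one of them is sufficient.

[0,5] S   >
  [0,2] S/(S\NP)   >
    [0,1] "idea" : (S/(S\NP))/PP
    [1,2] "liked" : PP
  [2,5] S\NP   <
    [2,3] "chased" : N
    [3,5] (S\NP)\N   <
      [3,4] "every" : NP
      [4,5] "dog" : ((S\NP)\N)\NP

S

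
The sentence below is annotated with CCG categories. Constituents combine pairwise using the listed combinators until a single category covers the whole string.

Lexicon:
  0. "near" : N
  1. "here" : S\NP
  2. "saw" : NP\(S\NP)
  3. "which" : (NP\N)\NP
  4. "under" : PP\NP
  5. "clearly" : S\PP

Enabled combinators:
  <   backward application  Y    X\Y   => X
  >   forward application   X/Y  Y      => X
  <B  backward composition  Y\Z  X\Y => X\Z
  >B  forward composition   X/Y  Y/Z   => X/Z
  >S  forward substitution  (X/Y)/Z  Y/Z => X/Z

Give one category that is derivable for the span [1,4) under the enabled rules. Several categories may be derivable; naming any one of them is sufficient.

NP\N

[0,6] S   <
  [0,4] NP   <
    [0,1] "near" : N
    [1,4] NP\N   <
      [1,3] NP   <
        [1,2] "here" : S\NP
        [2,3] "saw" : NP\(S\NP)
      [3,4] "which" : (NP\N)\NP
  [4,6] S\NP   <B
    [4,5] "under" : PP\NP
    [5,6] "clearly" : S\PP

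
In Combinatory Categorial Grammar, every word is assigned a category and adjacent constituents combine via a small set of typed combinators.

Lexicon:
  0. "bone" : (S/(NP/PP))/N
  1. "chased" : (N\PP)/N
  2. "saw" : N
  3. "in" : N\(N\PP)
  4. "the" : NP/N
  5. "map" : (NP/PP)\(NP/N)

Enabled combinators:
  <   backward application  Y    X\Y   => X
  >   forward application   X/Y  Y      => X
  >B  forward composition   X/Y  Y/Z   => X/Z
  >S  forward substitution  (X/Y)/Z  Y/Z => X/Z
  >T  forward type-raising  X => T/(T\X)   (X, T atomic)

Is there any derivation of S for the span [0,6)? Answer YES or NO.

[0,6] S   >
  [0,4] S/(NP/PP)   >
    [0,1] "bone" : (S/(NP/PP))/N
    [1,4] N   <
      [1,3] N\PP   >
        [1,2] "chased" : (N\PP)/N
        [2,3] "saw" : N
      [3,4] "in" : N\(N\PP)
  [4,6] NP/PP   <
    [4,5] "the" : NP/N
    [5,6] "map" : (NP/PP)\(NP/N)

YES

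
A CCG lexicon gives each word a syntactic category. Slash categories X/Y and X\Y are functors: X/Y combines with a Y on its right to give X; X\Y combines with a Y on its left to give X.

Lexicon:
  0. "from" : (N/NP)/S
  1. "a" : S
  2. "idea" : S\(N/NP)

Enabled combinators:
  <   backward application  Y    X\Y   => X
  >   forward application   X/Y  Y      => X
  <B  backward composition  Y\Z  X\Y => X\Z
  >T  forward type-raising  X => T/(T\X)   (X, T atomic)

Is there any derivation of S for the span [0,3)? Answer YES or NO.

[0,3] S   <
  [0,2] N/NP   >
    [0,1] "from" : (N/NP)/S
    [1,2] "a" : S
  [2,3] "idea" : S\(N/NP)

YES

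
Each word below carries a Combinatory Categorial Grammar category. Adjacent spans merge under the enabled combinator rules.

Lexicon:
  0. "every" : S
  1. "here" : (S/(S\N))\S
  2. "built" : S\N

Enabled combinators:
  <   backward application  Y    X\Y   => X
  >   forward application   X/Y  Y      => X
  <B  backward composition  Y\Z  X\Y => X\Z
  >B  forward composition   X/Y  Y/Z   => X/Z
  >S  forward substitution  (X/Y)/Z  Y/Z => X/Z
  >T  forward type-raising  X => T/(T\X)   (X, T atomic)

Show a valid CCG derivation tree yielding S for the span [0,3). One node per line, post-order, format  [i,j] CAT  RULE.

[0,3] S   >
  [0,2] S/(S\N)   <
    [0,1] "every" : S
    [1,2] "here" : (S/(S\N))\S
  [2,3] "built" : S\N

[0,1] S  lex  "every"
[1,2] (S/(S\N))\S  lex  "here"
[0,2] S/(S\N)  <  k=1
[2,3] S\N  lex  "built"
[0,3] S  >  k=2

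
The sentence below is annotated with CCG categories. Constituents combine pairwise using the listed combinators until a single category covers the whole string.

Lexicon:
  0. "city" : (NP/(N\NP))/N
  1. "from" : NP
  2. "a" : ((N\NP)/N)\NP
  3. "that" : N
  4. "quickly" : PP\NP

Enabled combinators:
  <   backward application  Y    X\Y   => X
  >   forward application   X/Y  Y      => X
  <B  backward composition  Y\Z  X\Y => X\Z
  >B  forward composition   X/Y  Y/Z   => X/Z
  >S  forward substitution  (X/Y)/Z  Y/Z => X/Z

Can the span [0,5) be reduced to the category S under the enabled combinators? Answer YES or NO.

NO

(NP/(N\NP))/N NP ((N\NP)/N)\NP N PP\NP
CKY chart[0,5] = {PP}; S ∉ chart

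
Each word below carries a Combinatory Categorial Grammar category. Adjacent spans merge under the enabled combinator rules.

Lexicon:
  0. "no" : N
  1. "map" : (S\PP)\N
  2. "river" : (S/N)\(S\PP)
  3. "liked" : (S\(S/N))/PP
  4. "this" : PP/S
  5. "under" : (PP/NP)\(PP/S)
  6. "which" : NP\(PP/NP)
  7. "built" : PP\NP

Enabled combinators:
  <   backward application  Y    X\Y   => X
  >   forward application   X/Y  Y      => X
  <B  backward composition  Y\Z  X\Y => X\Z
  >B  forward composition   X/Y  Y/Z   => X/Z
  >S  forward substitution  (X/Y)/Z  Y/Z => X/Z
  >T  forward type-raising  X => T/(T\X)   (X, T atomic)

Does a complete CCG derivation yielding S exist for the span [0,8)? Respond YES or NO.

[0,8] S   <
  [0,3] S/N   <
    [0,2] S\PP   <
      [0,1] "no" : N
      [1,2] "map" : (S\PP)\N
    [2,3] "river" : (S/N)\(S\PP)
  [3,8] S\(S/N)   >
    [3,4] "liked" : (S\(S/N))/PP
    [4,8] PP   <
      [4,7] NP   <
        [4,6] PP/NP   <
          [4,5] "this" : PP/S
          [5,6] "under" : (PP/NP)\(PP/S)
        [6,7] "which" : NP\(PP/NP)
      [7,8] "built" : PP\NP

YES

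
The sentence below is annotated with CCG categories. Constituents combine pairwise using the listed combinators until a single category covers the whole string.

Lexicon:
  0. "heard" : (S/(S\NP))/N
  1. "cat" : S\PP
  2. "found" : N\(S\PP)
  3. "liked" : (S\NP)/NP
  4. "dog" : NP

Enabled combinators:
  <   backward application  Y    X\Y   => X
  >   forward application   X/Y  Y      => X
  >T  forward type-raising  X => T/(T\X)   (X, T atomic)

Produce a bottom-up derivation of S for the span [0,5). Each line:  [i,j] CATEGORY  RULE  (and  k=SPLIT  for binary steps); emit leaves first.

[0,1] (S/(S\NP))/N  lex  "heard"
[1,2] S\PP  lex  "cat"
[2,3] N\(S\PP)  lex  "found"
[1,3] N  <  k=2
[0,3] S/(S\NP)  >  k=1
[3,4] (S\NP)/NP  lex  "liked"
[4,5] NP  lex  "dog"
[3,5] S\NP  >  k=4
[0,5] S  >  k=3

[0,5] S   >
  [0,3] S/(S\NP)   >
    [0,1] "heard" : (S/(S\NP))/N
    [1,3] N   <
      [1,2] "cat" : S\PP
      [2,3] "found" : N\(S\PP)
  [3,5] S\NP   >
    [3,4] "liked" : (S\NP)/NP
    [4,5] "dog" : NP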